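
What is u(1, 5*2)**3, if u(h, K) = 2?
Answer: 8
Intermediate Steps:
u(1, 5*2)**3 = 2**3 = 8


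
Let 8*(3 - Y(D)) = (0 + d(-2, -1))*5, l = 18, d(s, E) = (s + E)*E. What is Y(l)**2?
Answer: 81/64 ≈ 1.2656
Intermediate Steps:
d(s, E) = E*(E + s) (d(s, E) = (E + s)*E = E*(E + s))
Y(D) = 9/8 (Y(D) = 3 - (0 - (-1 - 2))*5/8 = 3 - (0 - 1*(-3))*5/8 = 3 - (0 + 3)*5/8 = 3 - 3*5/8 = 3 - 1/8*15 = 3 - 15/8 = 9/8)
Y(l)**2 = (9/8)**2 = 81/64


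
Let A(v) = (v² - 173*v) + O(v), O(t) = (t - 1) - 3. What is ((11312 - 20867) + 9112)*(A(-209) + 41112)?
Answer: -53486491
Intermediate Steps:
O(t) = -4 + t (O(t) = (-1 + t) - 3 = -4 + t)
A(v) = -4 + v² - 172*v (A(v) = (v² - 173*v) + (-4 + v) = -4 + v² - 172*v)
((11312 - 20867) + 9112)*(A(-209) + 41112) = ((11312 - 20867) + 9112)*((-4 + (-209)² - 172*(-209)) + 41112) = (-9555 + 9112)*((-4 + 43681 + 35948) + 41112) = -443*(79625 + 41112) = -443*120737 = -53486491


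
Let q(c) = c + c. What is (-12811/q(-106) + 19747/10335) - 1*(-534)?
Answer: 1896361/3180 ≈ 596.34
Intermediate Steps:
q(c) = 2*c
(-12811/q(-106) + 19747/10335) - 1*(-534) = (-12811/(2*(-106)) + 19747/10335) - 1*(-534) = (-12811/(-212) + 19747*(1/10335)) + 534 = (-12811*(-1/212) + 1519/795) + 534 = (12811/212 + 1519/795) + 534 = 198241/3180 + 534 = 1896361/3180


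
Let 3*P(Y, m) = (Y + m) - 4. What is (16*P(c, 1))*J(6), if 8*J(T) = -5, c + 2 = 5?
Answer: 0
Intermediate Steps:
c = 3 (c = -2 + 5 = 3)
J(T) = -5/8 (J(T) = (⅛)*(-5) = -5/8)
P(Y, m) = -4/3 + Y/3 + m/3 (P(Y, m) = ((Y + m) - 4)/3 = (-4 + Y + m)/3 = -4/3 + Y/3 + m/3)
(16*P(c, 1))*J(6) = (16*(-4/3 + (⅓)*3 + (⅓)*1))*(-5/8) = (16*(-4/3 + 1 + ⅓))*(-5/8) = (16*0)*(-5/8) = 0*(-5/8) = 0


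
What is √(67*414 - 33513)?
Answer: 5*I*√231 ≈ 75.993*I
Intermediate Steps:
√(67*414 - 33513) = √(27738 - 33513) = √(-5775) = 5*I*√231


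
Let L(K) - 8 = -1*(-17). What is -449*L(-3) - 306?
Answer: -11531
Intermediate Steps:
L(K) = 25 (L(K) = 8 - 1*(-17) = 8 + 17 = 25)
-449*L(-3) - 306 = -449*25 - 306 = -11225 - 306 = -11531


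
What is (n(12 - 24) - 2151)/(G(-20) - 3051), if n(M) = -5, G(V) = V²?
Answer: 196/241 ≈ 0.81328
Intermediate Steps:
(n(12 - 24) - 2151)/(G(-20) - 3051) = (-5 - 2151)/((-20)² - 3051) = -2156/(400 - 3051) = -2156/(-2651) = -2156*(-1/2651) = 196/241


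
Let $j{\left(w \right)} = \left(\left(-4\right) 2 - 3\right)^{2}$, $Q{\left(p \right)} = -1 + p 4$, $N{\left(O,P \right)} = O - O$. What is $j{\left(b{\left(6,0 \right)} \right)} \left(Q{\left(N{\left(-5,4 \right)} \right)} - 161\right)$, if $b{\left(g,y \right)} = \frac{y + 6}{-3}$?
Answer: $-19602$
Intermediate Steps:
$N{\left(O,P \right)} = 0$
$b{\left(g,y \right)} = -2 - \frac{y}{3}$ ($b{\left(g,y \right)} = \left(6 + y\right) \left(- \frac{1}{3}\right) = -2 - \frac{y}{3}$)
$Q{\left(p \right)} = -1 + 4 p$
$j{\left(w \right)} = 121$ ($j{\left(w \right)} = \left(-8 - 3\right)^{2} = \left(-11\right)^{2} = 121$)
$j{\left(b{\left(6,0 \right)} \right)} \left(Q{\left(N{\left(-5,4 \right)} \right)} - 161\right) = 121 \left(\left(-1 + 4 \cdot 0\right) - 161\right) = 121 \left(\left(-1 + 0\right) - 161\right) = 121 \left(-1 - 161\right) = 121 \left(-162\right) = -19602$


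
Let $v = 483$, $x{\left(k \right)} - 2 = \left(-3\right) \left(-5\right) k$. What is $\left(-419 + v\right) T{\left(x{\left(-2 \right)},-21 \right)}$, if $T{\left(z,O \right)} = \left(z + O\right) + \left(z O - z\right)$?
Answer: $36288$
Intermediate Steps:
$x{\left(k \right)} = 2 + 15 k$ ($x{\left(k \right)} = 2 + \left(-3\right) \left(-5\right) k = 2 + 15 k$)
$T{\left(z,O \right)} = O + O z$ ($T{\left(z,O \right)} = \left(O + z\right) + \left(O z - z\right) = \left(O + z\right) + \left(- z + O z\right) = O + O z$)
$\left(-419 + v\right) T{\left(x{\left(-2 \right)},-21 \right)} = \left(-419 + 483\right) \left(- 21 \left(1 + \left(2 + 15 \left(-2\right)\right)\right)\right) = 64 \left(- 21 \left(1 + \left(2 - 30\right)\right)\right) = 64 \left(- 21 \left(1 - 28\right)\right) = 64 \left(\left(-21\right) \left(-27\right)\right) = 64 \cdot 567 = 36288$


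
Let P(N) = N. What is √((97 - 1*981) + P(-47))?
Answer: 7*I*√19 ≈ 30.512*I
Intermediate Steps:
√((97 - 1*981) + P(-47)) = √((97 - 1*981) - 47) = √((97 - 981) - 47) = √(-884 - 47) = √(-931) = 7*I*√19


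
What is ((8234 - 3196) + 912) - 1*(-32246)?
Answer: 38196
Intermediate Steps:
((8234 - 3196) + 912) - 1*(-32246) = (5038 + 912) + 32246 = 5950 + 32246 = 38196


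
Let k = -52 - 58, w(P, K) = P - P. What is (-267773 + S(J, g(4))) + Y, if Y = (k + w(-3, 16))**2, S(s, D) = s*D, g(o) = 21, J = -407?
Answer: -264220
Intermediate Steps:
S(s, D) = D*s
w(P, K) = 0
k = -110
Y = 12100 (Y = (-110 + 0)**2 = (-110)**2 = 12100)
(-267773 + S(J, g(4))) + Y = (-267773 + 21*(-407)) + 12100 = (-267773 - 8547) + 12100 = -276320 + 12100 = -264220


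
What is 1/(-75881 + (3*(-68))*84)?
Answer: -1/93017 ≈ -1.0751e-5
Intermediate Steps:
1/(-75881 + (3*(-68))*84) = 1/(-75881 - 204*84) = 1/(-75881 - 17136) = 1/(-93017) = -1/93017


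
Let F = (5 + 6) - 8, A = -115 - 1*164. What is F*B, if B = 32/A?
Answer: -32/93 ≈ -0.34409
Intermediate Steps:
A = -279 (A = -115 - 164 = -279)
F = 3 (F = 11 - 8 = 3)
B = -32/279 (B = 32/(-279) = 32*(-1/279) = -32/279 ≈ -0.11470)
F*B = 3*(-32/279) = -32/93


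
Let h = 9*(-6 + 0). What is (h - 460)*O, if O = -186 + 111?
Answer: 38550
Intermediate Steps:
h = -54 (h = 9*(-6) = -54)
O = -75
(h - 460)*O = (-54 - 460)*(-75) = -514*(-75) = 38550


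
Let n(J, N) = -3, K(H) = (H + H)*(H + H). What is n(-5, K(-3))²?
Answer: 9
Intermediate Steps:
K(H) = 4*H² (K(H) = (2*H)*(2*H) = 4*H²)
n(-5, K(-3))² = (-3)² = 9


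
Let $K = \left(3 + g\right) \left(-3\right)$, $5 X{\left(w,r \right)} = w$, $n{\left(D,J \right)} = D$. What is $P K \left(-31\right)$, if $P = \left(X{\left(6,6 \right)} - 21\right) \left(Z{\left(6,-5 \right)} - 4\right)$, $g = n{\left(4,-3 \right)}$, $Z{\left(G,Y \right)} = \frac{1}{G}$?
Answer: $\frac{494109}{10} \approx 49411.0$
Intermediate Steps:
$X{\left(w,r \right)} = \frac{w}{5}$
$g = 4$
$K = -21$ ($K = \left(3 + 4\right) \left(-3\right) = 7 \left(-3\right) = -21$)
$P = \frac{759}{10}$ ($P = \left(\frac{1}{5} \cdot 6 - 21\right) \left(\frac{1}{6} - 4\right) = \left(\frac{6}{5} - 21\right) \left(\frac{1}{6} - 4\right) = \left(- \frac{99}{5}\right) \left(- \frac{23}{6}\right) = \frac{759}{10} \approx 75.9$)
$P K \left(-31\right) = \frac{759}{10} \left(-21\right) \left(-31\right) = \left(- \frac{15939}{10}\right) \left(-31\right) = \frac{494109}{10}$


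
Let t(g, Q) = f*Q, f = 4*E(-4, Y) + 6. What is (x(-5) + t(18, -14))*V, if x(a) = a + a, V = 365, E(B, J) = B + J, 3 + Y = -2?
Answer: 149650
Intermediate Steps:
Y = -5 (Y = -3 - 2 = -5)
f = -30 (f = 4*(-4 - 5) + 6 = 4*(-9) + 6 = -36 + 6 = -30)
x(a) = 2*a
t(g, Q) = -30*Q
(x(-5) + t(18, -14))*V = (2*(-5) - 30*(-14))*365 = (-10 + 420)*365 = 410*365 = 149650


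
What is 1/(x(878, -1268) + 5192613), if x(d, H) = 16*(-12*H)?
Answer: 1/5436069 ≈ 1.8396e-7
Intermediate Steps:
x(d, H) = -192*H
1/(x(878, -1268) + 5192613) = 1/(-192*(-1268) + 5192613) = 1/(243456 + 5192613) = 1/5436069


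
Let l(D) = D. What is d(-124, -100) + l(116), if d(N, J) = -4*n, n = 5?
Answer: 96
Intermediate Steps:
d(N, J) = -20 (d(N, J) = -4*5 = -20)
d(-124, -100) + l(116) = -20 + 116 = 96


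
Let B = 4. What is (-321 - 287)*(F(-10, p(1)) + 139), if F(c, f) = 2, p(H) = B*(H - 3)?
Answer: -85728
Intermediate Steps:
p(H) = -12 + 4*H (p(H) = 4*(H - 3) = 4*(-3 + H) = -12 + 4*H)
(-321 - 287)*(F(-10, p(1)) + 139) = (-321 - 287)*(2 + 139) = -608*141 = -85728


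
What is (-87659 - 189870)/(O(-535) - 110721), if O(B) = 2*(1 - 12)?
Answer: 277529/110743 ≈ 2.5061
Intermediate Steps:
O(B) = -22 (O(B) = 2*(-11) = -22)
(-87659 - 189870)/(O(-535) - 110721) = (-87659 - 189870)/(-22 - 110721) = -277529/(-110743) = -277529*(-1/110743) = 277529/110743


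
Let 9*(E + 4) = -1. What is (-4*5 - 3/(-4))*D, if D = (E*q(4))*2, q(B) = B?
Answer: 5698/9 ≈ 633.11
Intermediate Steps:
E = -37/9 (E = -4 + (⅑)*(-1) = -4 - ⅑ = -37/9 ≈ -4.1111)
D = -296/9 (D = -37/9*4*2 = -148/9*2 = -296/9 ≈ -32.889)
(-4*5 - 3/(-4))*D = (-4*5 - 3/(-4))*(-296/9) = (-20 - 3*(-¼))*(-296/9) = (-20 + ¾)*(-296/9) = -77/4*(-296/9) = 5698/9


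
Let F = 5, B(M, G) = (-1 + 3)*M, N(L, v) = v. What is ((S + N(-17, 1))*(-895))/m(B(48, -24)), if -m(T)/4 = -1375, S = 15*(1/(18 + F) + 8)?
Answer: -250421/12650 ≈ -19.796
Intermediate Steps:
B(M, G) = 2*M
S = 2775/23 (S = 15*(1/(18 + 5) + 8) = 15*(1/23 + 8) = 15*(185/23) = 2775/23 ≈ 120.65)
m(T) = 5500 (m(T) = -4*(-1375) = 5500)
((S + N(-17, 1))*(-895))/m(B(48, -24)) = ((2775/23 + 1)*(-895))/5500 = ((2798/23)*(-895))*(1/5500) = -2504210/23*1/5500 = -250421/12650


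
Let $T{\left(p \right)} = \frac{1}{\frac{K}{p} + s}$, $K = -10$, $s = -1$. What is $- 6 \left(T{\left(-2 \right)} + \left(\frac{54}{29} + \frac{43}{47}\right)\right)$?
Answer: $- \frac{49509}{2726} \approx -18.162$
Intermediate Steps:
$T{\left(p \right)} = \frac{1}{-1 - \frac{10}{p}}$ ($T{\left(p \right)} = \frac{1}{- \frac{10}{p} - 1} = \frac{1}{-1 - \frac{10}{p}}$)
$- 6 \left(T{\left(-2 \right)} + \left(\frac{54}{29} + \frac{43}{47}\right)\right) = - 6 \left(- \frac{2}{-10 - -2} + \left(\frac{54}{29} + \frac{43}{47}\right)\right) = - 6 \left(- \frac{2}{-10 + 2} + \left(54 \cdot \frac{1}{29} + 43 \cdot \frac{1}{47}\right)\right) = - 6 \left(- \frac{2}{-8} + \left(\frac{54}{29} + \frac{43}{47}\right)\right) = - 6 \left(\left(-2\right) \left(- \frac{1}{8}\right) + \frac{3785}{1363}\right) = - 6 \left(\frac{1}{4} + \frac{3785}{1363}\right) = \left(-6\right) \frac{16503}{5452} = - \frac{49509}{2726}$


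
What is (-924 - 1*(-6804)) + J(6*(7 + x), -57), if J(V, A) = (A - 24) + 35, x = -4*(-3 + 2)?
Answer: 5834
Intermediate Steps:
x = 4 (x = -4*(-1) = 4)
J(V, A) = 11 + A (J(V, A) = (-24 + A) + 35 = 11 + A)
(-924 - 1*(-6804)) + J(6*(7 + x), -57) = (-924 - 1*(-6804)) + (11 - 57) = (-924 + 6804) - 46 = 5880 - 46 = 5834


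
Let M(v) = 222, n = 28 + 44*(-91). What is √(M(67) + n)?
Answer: I*√3754 ≈ 61.27*I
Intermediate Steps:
n = -3976 (n = 28 - 4004 = -3976)
√(M(67) + n) = √(222 - 3976) = √(-3754) = I*√3754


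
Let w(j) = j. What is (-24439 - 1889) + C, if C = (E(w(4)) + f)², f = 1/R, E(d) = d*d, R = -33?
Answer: -28393463/1089 ≈ -26073.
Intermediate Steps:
E(d) = d²
f = -1/33 (f = 1/(-33) = -1/33 ≈ -0.030303)
C = 277729/1089 (C = (4² - 1/33)² = (16 - 1/33)² = (527/33)² = 277729/1089 ≈ 255.03)
(-24439 - 1889) + C = (-24439 - 1889) + 277729/1089 = -26328 + 277729/1089 = -28393463/1089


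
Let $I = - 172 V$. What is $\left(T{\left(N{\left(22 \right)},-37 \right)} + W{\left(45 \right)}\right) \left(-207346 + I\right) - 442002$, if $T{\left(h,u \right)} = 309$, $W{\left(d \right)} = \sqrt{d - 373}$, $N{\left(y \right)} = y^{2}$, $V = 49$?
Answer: $-67116168 - 431548 i \sqrt{82} \approx -6.7116 \cdot 10^{7} - 3.9078 \cdot 10^{6} i$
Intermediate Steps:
$W{\left(d \right)} = \sqrt{-373 + d}$
$I = -8428$ ($I = \left(-172\right) 49 = -8428$)
$\left(T{\left(N{\left(22 \right)},-37 \right)} + W{\left(45 \right)}\right) \left(-207346 + I\right) - 442002 = \left(309 + \sqrt{-373 + 45}\right) \left(-207346 - 8428\right) - 442002 = \left(309 + \sqrt{-328}\right) \left(-215774\right) - 442002 = \left(309 + 2 i \sqrt{82}\right) \left(-215774\right) - 442002 = \left(-66674166 - 431548 i \sqrt{82}\right) - 442002 = -67116168 - 431548 i \sqrt{82}$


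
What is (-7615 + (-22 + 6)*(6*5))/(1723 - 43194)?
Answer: 8095/41471 ≈ 0.19520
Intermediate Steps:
(-7615 + (-22 + 6)*(6*5))/(1723 - 43194) = (-7615 - 16*30)/(-41471) = (-7615 - 480)*(-1/41471) = -8095*(-1/41471) = 8095/41471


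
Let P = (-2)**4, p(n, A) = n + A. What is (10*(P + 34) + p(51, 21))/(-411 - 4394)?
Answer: -572/4805 ≈ -0.11904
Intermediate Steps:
p(n, A) = A + n
P = 16
(10*(P + 34) + p(51, 21))/(-411 - 4394) = (10*(16 + 34) + (21 + 51))/(-411 - 4394) = (10*50 + 72)/(-4805) = (500 + 72)*(-1/4805) = 572*(-1/4805) = -572/4805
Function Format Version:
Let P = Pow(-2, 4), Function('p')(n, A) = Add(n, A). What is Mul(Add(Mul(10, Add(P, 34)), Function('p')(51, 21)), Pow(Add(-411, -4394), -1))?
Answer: Rational(-572, 4805) ≈ -0.11904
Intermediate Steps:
Function('p')(n, A) = Add(A, n)
P = 16
Mul(Add(Mul(10, Add(P, 34)), Function('p')(51, 21)), Pow(Add(-411, -4394), -1)) = Mul(Add(Mul(10, Add(16, 34)), Add(21, 51)), Pow(Add(-411, -4394), -1)) = Mul(Add(Mul(10, 50), 72), Pow(-4805, -1)) = Mul(Add(500, 72), Rational(-1, 4805)) = Mul(572, Rational(-1, 4805)) = Rational(-572, 4805)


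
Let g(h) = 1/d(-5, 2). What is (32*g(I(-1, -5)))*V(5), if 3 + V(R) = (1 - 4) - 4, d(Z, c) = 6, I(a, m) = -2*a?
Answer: -160/3 ≈ -53.333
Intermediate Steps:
g(h) = ⅙ (g(h) = 1/6 = ⅙)
V(R) = -10 (V(R) = -3 + ((1 - 4) - 4) = -3 + (-3 - 4) = -3 - 7 = -10)
(32*g(I(-1, -5)))*V(5) = (32*(⅙))*(-10) = (16/3)*(-10) = -160/3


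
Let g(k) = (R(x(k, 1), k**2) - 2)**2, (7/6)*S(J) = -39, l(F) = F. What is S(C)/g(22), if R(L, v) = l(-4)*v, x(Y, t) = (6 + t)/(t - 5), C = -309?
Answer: -13/1460606 ≈ -8.9004e-6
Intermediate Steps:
S(J) = -234/7 (S(J) = (6/7)*(-39) = -234/7)
x(Y, t) = (6 + t)/(-5 + t)
R(L, v) = -4*v
g(k) = (-2 - 4*k**2)**2 (g(k) = (-4*k**2 - 2)**2 = (-2 - 4*k**2)**2)
S(C)/g(22) = -234*1/(4*(1 + 2*22**2)**2)/7 = -234*1/(4*(1 + 2*484)**2)/7 = -234*1/(4*(1 + 968)**2)/7 = -234/(7*(4*969**2)) = -234/(7*(4*938961)) = -234/7/3755844 = -234/7*1/3755844 = -13/1460606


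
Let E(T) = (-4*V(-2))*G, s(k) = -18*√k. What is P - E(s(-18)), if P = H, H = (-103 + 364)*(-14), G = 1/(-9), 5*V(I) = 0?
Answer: -3654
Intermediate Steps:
V(I) = 0 (V(I) = (⅕)*0 = 0)
G = -⅑ ≈ -0.11111
E(T) = 0 (E(T) = -4*0*(-⅑) = 0*(-⅑) = 0)
H = -3654 (H = 261*(-14) = -3654)
P = -3654
P - E(s(-18)) = -3654 - 1*0 = -3654 + 0 = -3654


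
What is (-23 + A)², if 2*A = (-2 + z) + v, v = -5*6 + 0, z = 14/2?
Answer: 5041/4 ≈ 1260.3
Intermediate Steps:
z = 7 (z = 14*(½) = 7)
v = -30 (v = -30 + 0 = -30)
A = -25/2 (A = ((-2 + 7) - 30)/2 = (5 - 30)/2 = (½)*(-25) = -25/2 ≈ -12.500)
(-23 + A)² = (-23 - 25/2)² = (-71/2)² = 5041/4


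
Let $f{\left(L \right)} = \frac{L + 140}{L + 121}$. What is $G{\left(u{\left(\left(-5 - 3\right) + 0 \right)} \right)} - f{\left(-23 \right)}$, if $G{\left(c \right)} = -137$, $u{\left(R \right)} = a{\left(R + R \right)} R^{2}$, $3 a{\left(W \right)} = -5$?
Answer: $- \frac{13543}{98} \approx -138.19$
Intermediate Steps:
$a{\left(W \right)} = - \frac{5}{3}$ ($a{\left(W \right)} = \frac{1}{3} \left(-5\right) = - \frac{5}{3}$)
$u{\left(R \right)} = - \frac{5 R^{2}}{3}$
$f{\left(L \right)} = \frac{140 + L}{121 + L}$
$G{\left(u{\left(\left(-5 - 3\right) + 0 \right)} \right)} - f{\left(-23 \right)} = -137 - \frac{140 - 23}{121 - 23} = -137 - \frac{1}{98} \cdot 117 = -137 - \frac{117}{98} = - \frac{13543}{98}$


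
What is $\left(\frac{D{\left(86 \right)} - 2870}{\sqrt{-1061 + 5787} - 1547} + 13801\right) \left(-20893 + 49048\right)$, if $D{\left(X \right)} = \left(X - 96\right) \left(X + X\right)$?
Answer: $\frac{6067228530255}{15611} + \frac{844650 \sqrt{4726}}{15611} \approx 3.8865 \cdot 10^{8}$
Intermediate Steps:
$D{\left(X \right)} = 2 X \left(-96 + X\right)$ ($D{\left(X \right)} = \left(-96 + X\right) 2 X = 2 X \left(-96 + X\right)$)
$\left(\frac{D{\left(86 \right)} - 2870}{\sqrt{-1061 + 5787} - 1547} + 13801\right) \left(-20893 + 49048\right) = \left(\frac{2 \cdot 86 \left(-96 + 86\right) - 2870}{\sqrt{-1061 + 5787} - 1547} + 13801\right) \left(-20893 + 49048\right) = \left(\frac{2 \cdot 86 \left(-10\right) - 2870}{\sqrt{4726} - 1547} + 13801\right) 28155 = \left(\frac{-1720 - 2870}{-1547 + \sqrt{4726}} + 13801\right) 28155 = \left(- \frac{4590}{-1547 + \sqrt{4726}} + 13801\right) 28155 = \left(13801 - \frac{4590}{-1547 + \sqrt{4726}}\right) 28155 = 388567155 - \frac{129231450}{-1547 + \sqrt{4726}}$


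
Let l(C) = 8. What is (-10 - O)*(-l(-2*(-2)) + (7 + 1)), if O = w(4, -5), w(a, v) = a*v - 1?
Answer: 0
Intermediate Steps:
w(a, v) = -1 + a*v
O = -21 (O = -1 + 4*(-5) = -1 - 20 = -21)
(-10 - O)*(-l(-2*(-2)) + (7 + 1)) = (-10 - 1*(-21))*(-1*8 + (7 + 1)) = (-10 + 21)*(-8 + 8) = 11*0 = 0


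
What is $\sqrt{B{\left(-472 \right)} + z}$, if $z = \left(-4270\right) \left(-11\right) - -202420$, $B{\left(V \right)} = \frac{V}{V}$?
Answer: $\sqrt{249391} \approx 499.39$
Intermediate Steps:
$B{\left(V \right)} = 1$
$z = 249390$ ($z = 46970 + 202420 = 249390$)
$\sqrt{B{\left(-472 \right)} + z} = \sqrt{1 + 249390} = \sqrt{249391}$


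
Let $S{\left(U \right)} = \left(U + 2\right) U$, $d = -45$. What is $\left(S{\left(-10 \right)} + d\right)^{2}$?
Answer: $1225$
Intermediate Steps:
$S{\left(U \right)} = U \left(2 + U\right)$ ($S{\left(U \right)} = \left(2 + U\right) U = U \left(2 + U\right)$)
$\left(S{\left(-10 \right)} + d\right)^{2} = \left(- 10 \left(2 - 10\right) - 45\right)^{2} = \left(\left(-10\right) \left(-8\right) - 45\right)^{2} = \left(80 - 45\right)^{2} = 35^{2} = 1225$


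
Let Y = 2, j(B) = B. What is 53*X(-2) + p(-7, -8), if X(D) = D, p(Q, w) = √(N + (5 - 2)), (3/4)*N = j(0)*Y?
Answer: -106 + √3 ≈ -104.27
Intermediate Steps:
N = 0 (N = 4*(0*2)/3 = (4/3)*0 = 0)
p(Q, w) = √3 (p(Q, w) = √(0 + (5 - 2)) = √(0 + 3) = √3)
53*X(-2) + p(-7, -8) = 53*(-2) + √3 = -106 + √3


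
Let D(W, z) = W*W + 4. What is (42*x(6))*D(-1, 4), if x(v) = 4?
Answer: 840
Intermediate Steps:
D(W, z) = 4 + W**2 (D(W, z) = W**2 + 4 = 4 + W**2)
(42*x(6))*D(-1, 4) = (42*4)*(4 + (-1)**2) = 168*(4 + 1) = 168*5 = 840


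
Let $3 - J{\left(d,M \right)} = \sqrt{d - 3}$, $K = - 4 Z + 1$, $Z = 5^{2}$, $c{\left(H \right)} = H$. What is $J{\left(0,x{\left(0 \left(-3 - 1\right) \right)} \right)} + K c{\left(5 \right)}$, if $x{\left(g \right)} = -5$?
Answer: $-492 - i \sqrt{3} \approx -492.0 - 1.732 i$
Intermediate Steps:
$Z = 25$
$K = -99$ ($K = \left(-4\right) 25 + 1 = -100 + 1 = -99$)
$J{\left(d,M \right)} = 3 - \sqrt{-3 + d}$ ($J{\left(d,M \right)} = 3 - \sqrt{d - 3} = 3 - \sqrt{-3 + d}$)
$J{\left(0,x{\left(0 \left(-3 - 1\right) \right)} \right)} + K c{\left(5 \right)} = \left(3 - \sqrt{-3 + 0}\right) - 495 = \left(3 - \sqrt{-3}\right) - 495 = \left(3 - i \sqrt{3}\right) - 495 = -492 - i \sqrt{3}$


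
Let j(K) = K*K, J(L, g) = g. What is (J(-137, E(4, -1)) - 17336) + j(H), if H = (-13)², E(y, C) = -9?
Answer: 11216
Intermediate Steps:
H = 169
j(K) = K²
(J(-137, E(4, -1)) - 17336) + j(H) = (-9 - 17336) + 169² = -17345 + 28561 = 11216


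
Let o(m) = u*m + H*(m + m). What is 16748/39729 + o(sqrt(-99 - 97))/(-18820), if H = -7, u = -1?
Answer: 16748/39729 + 21*I/1882 ≈ 0.42156 + 0.011158*I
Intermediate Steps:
o(m) = -15*m (o(m) = -m - 7*(m + m) = -m - 14*m = -15*m)
16748/39729 + o(sqrt(-99 - 97))/(-18820) = 16748/39729 - 15*sqrt(-99 - 97)/(-18820) = 16748*(1/39729) - 210*I*(-1/18820) = 16748/39729 - 210*I*(-1/18820) = 16748/39729 + 21*I/1882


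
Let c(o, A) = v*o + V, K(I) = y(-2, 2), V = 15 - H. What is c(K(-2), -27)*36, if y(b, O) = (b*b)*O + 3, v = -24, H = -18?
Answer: -8316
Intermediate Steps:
V = 33 (V = 15 - 1*(-18) = 15 + 18 = 33)
y(b, O) = 3 + O*b**2 (y(b, O) = b**2*O + 3 = O*b**2 + 3 = 3 + O*b**2)
K(I) = 11 (K(I) = 3 + 2*(-2)**2 = 3 + 2*4 = 3 + 8 = 11)
c(o, A) = 33 - 24*o (c(o, A) = -24*o + 33 = 33 - 24*o)
c(K(-2), -27)*36 = (33 - 24*11)*36 = (33 - 264)*36 = -231*36 = -8316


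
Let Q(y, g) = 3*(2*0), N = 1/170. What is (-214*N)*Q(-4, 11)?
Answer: 0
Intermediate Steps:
N = 1/170 ≈ 0.0058824
Q(y, g) = 0 (Q(y, g) = 3*0 = 0)
(-214*N)*Q(-4, 11) = -214*1/170*0 = -107/85*0 = 0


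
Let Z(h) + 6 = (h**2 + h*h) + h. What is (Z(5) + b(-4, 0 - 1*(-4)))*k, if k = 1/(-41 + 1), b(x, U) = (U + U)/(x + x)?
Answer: -6/5 ≈ -1.2000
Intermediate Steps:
b(x, U) = U/x (b(x, U) = (2*U)/((2*x)) = (2*U)*(1/(2*x)) = U/x)
Z(h) = -6 + h + 2*h**2 (Z(h) = -6 + ((h**2 + h*h) + h) = -6 + ((h**2 + h**2) + h) = -6 + (2*h**2 + h) = -6 + (h + 2*h**2) = -6 + h + 2*h**2)
k = -1/40 (k = 1/(-40) = -1/40 ≈ -0.025000)
(Z(5) + b(-4, 0 - 1*(-4)))*k = ((-6 + 5 + 2*5**2) + (0 - 1*(-4))/(-4))*(-1/40) = ((-6 + 5 + 2*25) + (0 + 4)*(-1/4))*(-1/40) = ((-6 + 5 + 50) + 4*(-1/4))*(-1/40) = (49 - 1)*(-1/40) = 48*(-1/40) = -6/5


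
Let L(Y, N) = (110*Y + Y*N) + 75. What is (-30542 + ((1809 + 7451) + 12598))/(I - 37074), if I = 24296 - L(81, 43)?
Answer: 334/971 ≈ 0.34398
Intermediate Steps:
L(Y, N) = 75 + 110*Y + N*Y (L(Y, N) = (110*Y + N*Y) + 75 = 75 + 110*Y + N*Y)
I = 11828 (I = 24296 - (75 + 110*81 + 43*81) = 24296 - (75 + 8910 + 3483) = 24296 - 1*12468 = 24296 - 12468 = 11828)
(-30542 + ((1809 + 7451) + 12598))/(I - 37074) = (-30542 + ((1809 + 7451) + 12598))/(11828 - 37074) = (-30542 + (9260 + 12598))/(-25246) = (-30542 + 21858)*(-1/25246) = -8684*(-1/25246) = 334/971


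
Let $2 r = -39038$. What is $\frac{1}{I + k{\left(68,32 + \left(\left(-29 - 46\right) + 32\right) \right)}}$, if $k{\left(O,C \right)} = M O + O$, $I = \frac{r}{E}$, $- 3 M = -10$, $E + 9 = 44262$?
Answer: $\frac{297}{87385} \approx 0.0033988$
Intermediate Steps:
$E = 44253$ ($E = -9 + 44262 = 44253$)
$r = -19519$ ($r = \frac{1}{2} \left(-39038\right) = -19519$)
$M = \frac{10}{3}$ ($M = \left(- \frac{1}{3}\right) \left(-10\right) = \frac{10}{3} \approx 3.3333$)
$I = - \frac{131}{297}$ ($I = - \frac{19519}{44253} = \left(-19519\right) \frac{1}{44253} = - \frac{131}{297} \approx -0.44108$)
$k{\left(O,C \right)} = \frac{13 O}{3}$ ($k{\left(O,C \right)} = \frac{10 O}{3} + O = \frac{13 O}{3}$)
$\frac{1}{I + k{\left(68,32 + \left(\left(-29 - 46\right) + 32\right) \right)}} = \frac{1}{- \frac{131}{297} + \frac{13}{3} \cdot 68} = \frac{1}{- \frac{131}{297} + \frac{884}{3}} = \frac{1}{\frac{87385}{297}} = \frac{297}{87385}$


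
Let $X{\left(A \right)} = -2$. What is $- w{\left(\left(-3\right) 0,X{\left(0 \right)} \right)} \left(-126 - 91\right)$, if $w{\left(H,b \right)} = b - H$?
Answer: $-434$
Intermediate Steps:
$- w{\left(\left(-3\right) 0,X{\left(0 \right)} \right)} \left(-126 - 91\right) = - (-2 - \left(-3\right) 0) \left(-126 - 91\right) = - (-2 - 0) \left(-217\right) = - (-2 + 0) \left(-217\right) = \left(-1\right) \left(-2\right) \left(-217\right) = 2 \left(-217\right) = -434$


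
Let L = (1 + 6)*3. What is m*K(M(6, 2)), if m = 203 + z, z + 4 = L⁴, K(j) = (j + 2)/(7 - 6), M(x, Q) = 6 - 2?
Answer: 1168080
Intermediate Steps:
L = 21 (L = 7*3 = 21)
M(x, Q) = 4
K(j) = 2 + j (K(j) = (2 + j)/1 = (2 + j)*1 = 2 + j)
z = 194477 (z = -4 + 21⁴ = -4 + 194481 = 194477)
m = 194680 (m = 203 + 194477 = 194680)
m*K(M(6, 2)) = 194680*(2 + 4) = 194680*6 = 1168080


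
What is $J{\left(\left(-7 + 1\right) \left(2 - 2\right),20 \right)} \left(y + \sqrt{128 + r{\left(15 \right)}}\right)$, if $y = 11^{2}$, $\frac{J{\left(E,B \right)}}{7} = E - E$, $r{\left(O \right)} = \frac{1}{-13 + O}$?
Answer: $0$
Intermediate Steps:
$J{\left(E,B \right)} = 0$ ($J{\left(E,B \right)} = 7 \left(E - E\right) = 7 \cdot 0 = 0$)
$y = 121$
$J{\left(\left(-7 + 1\right) \left(2 - 2\right),20 \right)} \left(y + \sqrt{128 + r{\left(15 \right)}}\right) = 0 \left(121 + \sqrt{128 + \frac{1}{-13 + 15}}\right) = 0 \left(121 + \sqrt{128 + \frac{1}{2}}\right) = 0 \left(121 + \sqrt{\frac{257}{2}}\right) = 0 \left(121 + \frac{\sqrt{514}}{2}\right) = 0$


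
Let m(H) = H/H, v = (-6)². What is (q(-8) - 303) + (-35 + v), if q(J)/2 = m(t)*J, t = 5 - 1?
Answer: -318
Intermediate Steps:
v = 36
t = 4
m(H) = 1
q(J) = 2*J (q(J) = 2*(1*J) = 2*J)
(q(-8) - 303) + (-35 + v) = (2*(-8) - 303) + (-35 + 36) = (-16 - 303) + 1 = -319 + 1 = -318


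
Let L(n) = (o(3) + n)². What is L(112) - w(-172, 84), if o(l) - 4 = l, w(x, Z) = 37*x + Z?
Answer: 20441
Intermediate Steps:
w(x, Z) = Z + 37*x
o(l) = 4 + l
L(n) = (7 + n)² (L(n) = ((4 + 3) + n)² = (7 + n)²)
L(112) - w(-172, 84) = (7 + 112)² - (84 + 37*(-172)) = 119² - (84 - 6364) = 14161 - 1*(-6280) = 14161 + 6280 = 20441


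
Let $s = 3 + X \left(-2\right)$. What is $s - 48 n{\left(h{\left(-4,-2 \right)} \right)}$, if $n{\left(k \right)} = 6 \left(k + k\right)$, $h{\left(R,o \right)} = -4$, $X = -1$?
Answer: $2309$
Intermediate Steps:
$n{\left(k \right)} = 12 k$ ($n{\left(k \right)} = 6 \cdot 2 k = 12 k$)
$s = 5$ ($s = 3 - -2 = 3 + 2 = 5$)
$s - 48 n{\left(h{\left(-4,-2 \right)} \right)} = 5 - 48 \cdot 12 \left(-4\right) = 5 - -2304 = 5 + 2304 = 2309$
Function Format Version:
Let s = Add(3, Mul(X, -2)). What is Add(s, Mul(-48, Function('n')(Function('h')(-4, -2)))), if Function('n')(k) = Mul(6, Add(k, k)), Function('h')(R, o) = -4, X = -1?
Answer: 2309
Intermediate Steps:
Function('n')(k) = Mul(12, k) (Function('n')(k) = Mul(6, Mul(2, k)) = Mul(12, k))
s = 5 (s = Add(3, Mul(-1, -2)) = Add(3, 2) = 5)
Add(s, Mul(-48, Function('n')(Function('h')(-4, -2)))) = Add(5, Mul(-48, Mul(12, -4))) = Add(5, Mul(-48, -48)) = Add(5, 2304) = 2309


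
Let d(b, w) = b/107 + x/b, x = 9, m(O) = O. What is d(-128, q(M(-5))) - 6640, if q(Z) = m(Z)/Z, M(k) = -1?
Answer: -90958787/13696 ≈ -6641.3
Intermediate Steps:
q(Z) = 1 (q(Z) = Z/Z = 1)
d(b, w) = 9/b + b/107 (d(b, w) = b/107 + 9/b = 9/b + b/107)
d(-128, q(M(-5))) - 6640 = (9/(-128) + (1/107)*(-128)) - 6640 = (9*(-1/128) - 128/107) - 6640 = (-9/128 - 128/107) - 6640 = -17347/13696 - 6640 = -90958787/13696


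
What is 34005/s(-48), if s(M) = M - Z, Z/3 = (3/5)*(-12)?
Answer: -56675/44 ≈ -1288.1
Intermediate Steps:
Z = -108/5 (Z = 3*((3/5)*(-12)) = 3*((3*(⅕))*(-12)) = 3*((⅗)*(-12)) = 3*(-36/5) = -108/5 ≈ -21.600)
s(M) = 108/5 + M (s(M) = M - 1*(-108/5) = M + 108/5 = 108/5 + M)
34005/s(-48) = 34005/(108/5 - 48) = 34005/(-132/5) = 34005*(-5/132) = -56675/44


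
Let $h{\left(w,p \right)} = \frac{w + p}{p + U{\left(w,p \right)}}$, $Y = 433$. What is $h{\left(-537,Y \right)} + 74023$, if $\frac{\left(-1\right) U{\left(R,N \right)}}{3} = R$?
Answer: $\frac{37825727}{511} \approx 74023.0$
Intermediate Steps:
$U{\left(R,N \right)} = - 3 R$
$h{\left(w,p \right)} = \frac{p + w}{p - 3 w}$ ($h{\left(w,p \right)} = \frac{w + p}{p - 3 w} = \frac{p + w}{p - 3 w}$)
$h{\left(-537,Y \right)} + 74023 = \frac{433 - 537}{433 - -1611} + 74023 = \frac{1}{433 + 1611} \left(-104\right) + 74023 = \frac{1}{2044} \left(-104\right) + 74023 = - \frac{26}{511} + 74023 = \frac{37825727}{511}$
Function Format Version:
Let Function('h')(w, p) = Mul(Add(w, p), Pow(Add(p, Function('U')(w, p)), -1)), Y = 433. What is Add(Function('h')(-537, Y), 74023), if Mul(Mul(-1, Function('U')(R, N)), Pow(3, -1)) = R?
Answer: Rational(37825727, 511) ≈ 74023.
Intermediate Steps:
Function('U')(R, N) = Mul(-3, R)
Function('h')(w, p) = Mul(Pow(Add(p, Mul(-3, w)), -1), Add(p, w)) (Function('h')(w, p) = Mul(Add(w, p), Pow(Add(p, Mul(-3, w)), -1)) = Mul(Add(p, w), Pow(Add(p, Mul(-3, w)), -1)) = Mul(Pow(Add(p, Mul(-3, w)), -1), Add(p, w)))
Add(Function('h')(-537, Y), 74023) = Add(Mul(Pow(Add(433, Mul(-3, -537)), -1), Add(433, -537)), 74023) = Add(Mul(Pow(Add(433, 1611), -1), -104), 74023) = Add(Mul(Pow(2044, -1), -104), 74023) = Add(Mul(Rational(1, 2044), -104), 74023) = Add(Rational(-26, 511), 74023) = Rational(37825727, 511)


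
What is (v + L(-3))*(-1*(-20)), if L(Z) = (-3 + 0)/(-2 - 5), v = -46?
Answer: -6380/7 ≈ -911.43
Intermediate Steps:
L(Z) = 3/7 (L(Z) = -3/(-7) = -3*(-⅐) = 3/7)
(v + L(-3))*(-1*(-20)) = (-46 + 3/7)*(-1*(-20)) = -319/7*20 = -6380/7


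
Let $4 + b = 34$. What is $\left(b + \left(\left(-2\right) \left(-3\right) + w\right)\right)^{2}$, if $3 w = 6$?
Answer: $1444$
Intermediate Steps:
$b = 30$ ($b = -4 + 34 = 30$)
$w = 2$ ($w = \frac{1}{3} \cdot 6 = 2$)
$\left(b + \left(\left(-2\right) \left(-3\right) + w\right)\right)^{2} = \left(30 + \left(\left(-2\right) \left(-3\right) + 2\right)\right)^{2} = \left(30 + \left(6 + 2\right)\right)^{2} = \left(30 + 8\right)^{2} = 38^{2} = 1444$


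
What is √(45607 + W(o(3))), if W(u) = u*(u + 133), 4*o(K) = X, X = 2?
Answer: √182695/2 ≈ 213.71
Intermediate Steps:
o(K) = ½ (o(K) = (¼)*2 = ½)
W(u) = u*(133 + u)
√(45607 + W(o(3))) = √(45607 + (133 + ½)/2) = √(45607 + (½)*(267/2)) = √(45607 + 267/4) = √(182695/4) = √182695/2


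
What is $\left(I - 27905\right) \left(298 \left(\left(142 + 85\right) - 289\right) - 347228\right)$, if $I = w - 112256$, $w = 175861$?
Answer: $-13055632800$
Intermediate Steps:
$I = 63605$ ($I = 175861 - 112256 = 63605$)
$\left(I - 27905\right) \left(298 \left(\left(142 + 85\right) - 289\right) - 347228\right) = \left(63605 - 27905\right) \left(298 \left(\left(142 + 85\right) - 289\right) - 347228\right) = 35700 \left(298 \left(227 - 289\right) - 347228\right) = 35700 \left(298 \left(-62\right) - 347228\right) = 35700 \left(-18476 - 347228\right) = 35700 \left(-365704\right) = -13055632800$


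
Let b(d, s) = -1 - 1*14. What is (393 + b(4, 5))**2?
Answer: 142884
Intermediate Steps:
b(d, s) = -15 (b(d, s) = -1 - 14 = -15)
(393 + b(4, 5))**2 = (393 - 15)**2 = 378**2 = 142884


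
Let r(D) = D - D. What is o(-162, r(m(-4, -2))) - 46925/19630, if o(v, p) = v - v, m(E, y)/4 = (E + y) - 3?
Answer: -9385/3926 ≈ -2.3905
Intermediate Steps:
m(E, y) = -12 + 4*E + 4*y (m(E, y) = 4*((E + y) - 3) = 4*(-3 + E + y) = -12 + 4*E + 4*y)
r(D) = 0
o(v, p) = 0
o(-162, r(m(-4, -2))) - 46925/19630 = 0 - 46925/19630 = 0 - 46925*1/19630 = 0 - 9385/3926 = -9385/3926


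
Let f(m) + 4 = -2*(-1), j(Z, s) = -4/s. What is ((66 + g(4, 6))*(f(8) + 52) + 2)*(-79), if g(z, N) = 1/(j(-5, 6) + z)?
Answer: -262043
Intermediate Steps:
f(m) = -2 (f(m) = -4 - 2*(-1) = -4 + 2 = -2)
g(z, N) = 1/(-2/3 + z) (g(z, N) = 1/(-4/6 + z) = 1/(-4*1/6 + z) = 1/(-2/3 + z))
((66 + g(4, 6))*(f(8) + 52) + 2)*(-79) = ((66 + 3/(-2 + 3*4))*(-2 + 52) + 2)*(-79) = ((66 + 3/(-2 + 12))*50 + 2)*(-79) = ((66 + 3/10)*50 + 2)*(-79) = ((663/10)*50 + 2)*(-79) = (3315 + 2)*(-79) = 3317*(-79) = -262043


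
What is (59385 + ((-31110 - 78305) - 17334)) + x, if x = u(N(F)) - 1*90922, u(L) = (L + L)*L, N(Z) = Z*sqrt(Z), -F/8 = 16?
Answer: -4352590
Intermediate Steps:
F = -128 (F = -8*16 = -128)
N(Z) = Z**(3/2)
u(L) = 2*L**2 (u(L) = (2*L)*L = 2*L**2)
x = -4285226 (x = 2*((-128)**(3/2))**2 - 1*90922 = 2*(-1024*I*sqrt(2))**2 - 90922 = 2*(-2097152) - 90922 = -4194304 - 90922 = -4285226)
(59385 + ((-31110 - 78305) - 17334)) + x = (59385 + ((-31110 - 78305) - 17334)) - 4285226 = (59385 + (-109415 - 17334)) - 4285226 = (59385 - 126749) - 4285226 = -67364 - 4285226 = -4352590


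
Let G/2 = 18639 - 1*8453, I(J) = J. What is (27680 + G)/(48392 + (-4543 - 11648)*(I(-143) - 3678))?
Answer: 48052/61914203 ≈ 0.00077611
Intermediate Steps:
G = 20372 (G = 2*(18639 - 1*8453) = 2*(18639 - 8453) = 2*10186 = 20372)
(27680 + G)/(48392 + (-4543 - 11648)*(I(-143) - 3678)) = (27680 + 20372)/(48392 + (-4543 - 11648)*(-143 - 3678)) = 48052/(48392 - 16191*(-3821)) = 48052/(48392 + 61865811) = 48052/61914203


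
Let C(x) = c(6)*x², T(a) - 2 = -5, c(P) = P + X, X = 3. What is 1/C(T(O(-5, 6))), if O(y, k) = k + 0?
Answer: 1/81 ≈ 0.012346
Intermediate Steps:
O(y, k) = k
c(P) = 3 + P (c(P) = P + 3 = 3 + P)
T(a) = -3 (T(a) = 2 - 5 = -3)
C(x) = 9*x² (C(x) = (3 + 6)*x² = 9*x²)
1/C(T(O(-5, 6))) = 1/(9*(-3)²) = 1/(9*9) = 1/81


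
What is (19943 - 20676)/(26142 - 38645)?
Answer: 733/12503 ≈ 0.058626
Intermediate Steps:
(19943 - 20676)/(26142 - 38645) = -733/(-12503) = -733*(-1/12503) = 733/12503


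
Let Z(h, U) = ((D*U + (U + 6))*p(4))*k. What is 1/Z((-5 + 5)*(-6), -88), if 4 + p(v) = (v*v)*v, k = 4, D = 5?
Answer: -1/125280 ≈ -7.9821e-6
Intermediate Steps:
p(v) = -4 + v³ (p(v) = -4 + (v*v)*v = -4 + v²*v = -4 + v³)
Z(h, U) = 1440 + 1440*U (Z(h, U) = ((5*U + (U + 6))*(-4 + 4³))*4 = ((5*U + (6 + U))*(-4 + 64))*4 = ((6 + 6*U)*60)*4 = (360 + 360*U)*4 = 1440 + 1440*U)
1/Z((-5 + 5)*(-6), -88) = 1/(1440 + 1440*(-88)) = 1/(1440 - 126720) = 1/(-125280) = -1/125280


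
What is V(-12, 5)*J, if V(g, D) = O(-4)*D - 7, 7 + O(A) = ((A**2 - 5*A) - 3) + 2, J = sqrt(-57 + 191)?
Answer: 133*sqrt(134) ≈ 1539.6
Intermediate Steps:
J = sqrt(134) ≈ 11.576
O(A) = -8 + A**2 - 5*A (O(A) = -7 + (((A**2 - 5*A) - 3) + 2) = -7 + ((-3 + A**2 - 5*A) + 2) = -7 + (-1 + A**2 - 5*A) = -8 + A**2 - 5*A)
V(g, D) = -7 + 28*D (V(g, D) = (-8 + (-4)**2 - 5*(-4))*D - 7 = (-8 + 16 + 20)*D - 7 = 28*D - 7 = -7 + 28*D)
V(-12, 5)*J = (-7 + 28*5)*sqrt(134) = (-7 + 140)*sqrt(134) = 133*sqrt(134)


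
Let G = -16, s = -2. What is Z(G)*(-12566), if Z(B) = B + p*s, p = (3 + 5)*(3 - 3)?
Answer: 201056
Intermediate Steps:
p = 0 (p = 8*0 = 0)
Z(B) = B (Z(B) = B + 0*(-2) = B + 0 = B)
Z(G)*(-12566) = -16*(-12566) = 201056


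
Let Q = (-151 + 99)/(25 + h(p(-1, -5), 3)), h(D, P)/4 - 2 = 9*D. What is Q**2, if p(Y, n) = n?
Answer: 2704/21609 ≈ 0.12513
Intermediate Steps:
h(D, P) = 8 + 36*D (h(D, P) = 8 + 4*(9*D) = 8 + 36*D)
Q = 52/147 (Q = (-151 + 99)/(25 + (8 + 36*(-5))) = -52/(25 + (8 - 180)) = -52/(25 - 172) = -52/(-147) = -52*(-1/147) = 52/147 ≈ 0.35374)
Q**2 = (52/147)**2 = 2704/21609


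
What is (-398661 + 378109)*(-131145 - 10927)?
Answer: 2919863744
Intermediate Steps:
(-398661 + 378109)*(-131145 - 10927) = -20552*(-142072) = 2919863744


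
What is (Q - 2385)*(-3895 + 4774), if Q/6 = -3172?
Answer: -18825543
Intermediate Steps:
Q = -19032 (Q = 6*(-3172) = -19032)
(Q - 2385)*(-3895 + 4774) = (-19032 - 2385)*(-3895 + 4774) = -21417*879 = -18825543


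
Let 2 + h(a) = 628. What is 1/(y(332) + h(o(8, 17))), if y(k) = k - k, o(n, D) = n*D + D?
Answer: 1/626 ≈ 0.0015974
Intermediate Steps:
o(n, D) = D + D*n (o(n, D) = D*n + D = D + D*n)
h(a) = 626 (h(a) = -2 + 628 = 626)
y(k) = 0
1/(y(332) + h(o(8, 17))) = 1/(0 + 626) = 1/626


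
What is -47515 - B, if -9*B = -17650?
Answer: -445285/9 ≈ -49476.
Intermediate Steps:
B = 17650/9 (B = -⅑*(-17650) = 17650/9 ≈ 1961.1)
-47515 - B = -47515 - 1*17650/9 = -47515 - 17650/9 = -445285/9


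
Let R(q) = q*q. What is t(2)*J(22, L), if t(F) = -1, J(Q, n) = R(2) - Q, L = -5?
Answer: 18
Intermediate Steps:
R(q) = q**2
J(Q, n) = 4 - Q (J(Q, n) = 2**2 - Q = 4 - Q)
t(2)*J(22, L) = -(4 - 1*22) = -(4 - 22) = -1*(-18) = 18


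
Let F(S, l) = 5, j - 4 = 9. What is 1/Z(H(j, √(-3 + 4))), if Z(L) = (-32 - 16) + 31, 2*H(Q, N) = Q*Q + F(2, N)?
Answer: -1/17 ≈ -0.058824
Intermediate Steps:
j = 13 (j = 4 + 9 = 13)
H(Q, N) = 5/2 + Q²/2 (H(Q, N) = (Q*Q + 5)/2 = (Q² + 5)/2 = (5 + Q²)/2 = 5/2 + Q²/2)
Z(L) = -17 (Z(L) = -48 + 31 = -17)
1/Z(H(j, √(-3 + 4))) = 1/(-17) = -1/17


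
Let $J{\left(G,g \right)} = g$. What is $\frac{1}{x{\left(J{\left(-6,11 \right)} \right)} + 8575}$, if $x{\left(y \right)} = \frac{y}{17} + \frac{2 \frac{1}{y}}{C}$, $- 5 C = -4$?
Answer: $\frac{374}{3207377} \approx 0.00011661$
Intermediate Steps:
$C = \frac{4}{5}$ ($C = \left(- \frac{1}{5}\right) \left(-4\right) = \frac{4}{5} \approx 0.8$)
$x{\left(y \right)} = \frac{y}{17} + \frac{5}{2 y}$ ($x{\left(y \right)} = \frac{y}{17} + \frac{2 \frac{1}{y}}{\frac{4}{5}} = y \frac{1}{17} + \frac{2}{y} \frac{5}{4} = \frac{y}{17} + \frac{5}{2 y}$)
$\frac{1}{x{\left(J{\left(-6,11 \right)} \right)} + 8575} = \frac{1}{\left(\frac{1}{17} \cdot 11 + \frac{5}{2 \cdot 11}\right) + 8575} = \frac{1}{\left(\frac{11}{17} + \frac{5}{2} \cdot \frac{1}{11}\right) + 8575} = \frac{1}{\left(\frac{11}{17} + \frac{5}{22}\right) + 8575} = \frac{1}{\frac{327}{374} + 8575} = \frac{1}{\frac{3207377}{374}} = \frac{374}{3207377}$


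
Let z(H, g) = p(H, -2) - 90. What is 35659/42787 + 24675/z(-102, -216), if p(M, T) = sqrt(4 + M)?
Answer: (-1052559915*I + 249613*sqrt(2))/(42787*(7*sqrt(2) + 90*I)) ≈ -270.06 - 29.796*I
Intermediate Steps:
z(H, g) = -90 + sqrt(4 + H) (z(H, g) = sqrt(4 + H) - 90 = -90 + sqrt(4 + H))
35659/42787 + 24675/z(-102, -216) = 35659/42787 + 24675/(-90 + sqrt(4 - 102)) = 35659*(1/42787) + 24675/(-90 + sqrt(-98)) = 35659/42787 + 24675/(-90 + 7*I*sqrt(2))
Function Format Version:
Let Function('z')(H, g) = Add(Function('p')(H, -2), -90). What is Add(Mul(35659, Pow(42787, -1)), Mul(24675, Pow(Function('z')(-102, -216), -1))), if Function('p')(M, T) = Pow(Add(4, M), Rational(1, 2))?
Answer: Mul(Rational(1, 42787), Pow(Add(Mul(7, Pow(2, Rational(1, 2))), Mul(90, I)), -1), Add(Mul(-1052559915, I), Mul(249613, Pow(2, Rational(1, 2))))) ≈ Add(-270.06, Mul(-29.796, I))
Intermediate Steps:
Function('z')(H, g) = Add(-90, Pow(Add(4, H), Rational(1, 2))) (Function('z')(H, g) = Add(Pow(Add(4, H), Rational(1, 2)), -90) = Add(-90, Pow(Add(4, H), Rational(1, 2))))
Add(Mul(35659, Pow(42787, -1)), Mul(24675, Pow(Function('z')(-102, -216), -1))) = Add(Mul(35659, Pow(42787, -1)), Mul(24675, Pow(Add(-90, Pow(Add(4, -102), Rational(1, 2))), -1))) = Add(Mul(35659, Rational(1, 42787)), Mul(24675, Pow(Add(-90, Pow(-98, Rational(1, 2))), -1))) = Add(Rational(35659, 42787), Mul(24675, Pow(Add(-90, Mul(7, I, Pow(2, Rational(1, 2)))), -1)))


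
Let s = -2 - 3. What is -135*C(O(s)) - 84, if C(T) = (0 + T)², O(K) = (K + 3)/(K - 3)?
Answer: -1479/16 ≈ -92.438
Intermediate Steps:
s = -5
O(K) = (3 + K)/(-3 + K)
C(T) = T²
-135*C(O(s)) - 84 = -135*(3 - 5)²/(-3 - 5)² - 84 = -135*(-2/(-8))² - 84 = -135*(-⅛*(-2))² - 84 = -135*(¼)² - 84 = -135*1/16 - 84 = -135/16 - 84 = -1479/16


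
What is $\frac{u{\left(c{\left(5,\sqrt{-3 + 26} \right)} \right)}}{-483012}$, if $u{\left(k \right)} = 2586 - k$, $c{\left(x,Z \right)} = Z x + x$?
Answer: $- \frac{2581}{483012} + \frac{5 \sqrt{23}}{483012} \approx -0.0052939$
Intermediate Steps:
$c{\left(x,Z \right)} = x + Z x$
$\frac{u{\left(c{\left(5,\sqrt{-3 + 26} \right)} \right)}}{-483012} = \frac{2586 - 5 \left(1 + \sqrt{-3 + 26}\right)}{-483012} = \left(2586 - 5 \left(1 + \sqrt{23}\right)\right) \left(- \frac{1}{483012}\right) = \left(2586 - \left(5 + 5 \sqrt{23}\right)\right) \left(- \frac{1}{483012}\right) = \left(2581 - 5 \sqrt{23}\right) \left(- \frac{1}{483012}\right) = - \frac{2581}{483012} + \frac{5 \sqrt{23}}{483012}$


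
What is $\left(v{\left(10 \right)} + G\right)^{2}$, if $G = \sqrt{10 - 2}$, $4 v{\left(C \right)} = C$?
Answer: $\frac{57}{4} + 10 \sqrt{2} \approx 28.392$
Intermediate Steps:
$v{\left(C \right)} = \frac{C}{4}$
$G = 2 \sqrt{2}$ ($G = \sqrt{8} = 2 \sqrt{2} \approx 2.8284$)
$\left(v{\left(10 \right)} + G\right)^{2} = \left(\frac{1}{4} \cdot 10 + 2 \sqrt{2}\right)^{2} = \left(\frac{5}{2} + 2 \sqrt{2}\right)^{2}$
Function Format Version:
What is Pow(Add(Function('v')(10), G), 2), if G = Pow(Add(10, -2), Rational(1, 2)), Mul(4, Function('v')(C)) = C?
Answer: Add(Rational(57, 4), Mul(10, Pow(2, Rational(1, 2)))) ≈ 28.392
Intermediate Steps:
Function('v')(C) = Mul(Rational(1, 4), C)
G = Mul(2, Pow(2, Rational(1, 2))) (G = Pow(8, Rational(1, 2)) = Mul(2, Pow(2, Rational(1, 2))) ≈ 2.8284)
Pow(Add(Function('v')(10), G), 2) = Pow(Add(Mul(Rational(1, 4), 10), Mul(2, Pow(2, Rational(1, 2)))), 2) = Pow(Add(Rational(5, 2), Mul(2, Pow(2, Rational(1, 2)))), 2)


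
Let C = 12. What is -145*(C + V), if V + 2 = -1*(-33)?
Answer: -6235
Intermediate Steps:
V = 31 (V = -2 - 1*(-33) = -2 + 33 = 31)
-145*(C + V) = -145*(12 + 31) = -145*43 = -6235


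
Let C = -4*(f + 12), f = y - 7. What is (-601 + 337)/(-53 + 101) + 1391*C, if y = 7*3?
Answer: -289339/2 ≈ -1.4467e+5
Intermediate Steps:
y = 21
f = 14 (f = 21 - 7 = 14)
C = -104 (C = -4*(14 + 12) = -4*26 = -104)
(-601 + 337)/(-53 + 101) + 1391*C = (-601 + 337)/(-53 + 101) + 1391*(-104) = -264/48 - 144664 = -264*1/48 - 144664 = -11/2 - 144664 = -289339/2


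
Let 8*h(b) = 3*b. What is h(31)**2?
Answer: 8649/64 ≈ 135.14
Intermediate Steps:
h(b) = 3*b/8 (h(b) = (3*b)/8 = 3*b/8)
h(31)**2 = ((3/8)*31)**2 = (93/8)**2 = 8649/64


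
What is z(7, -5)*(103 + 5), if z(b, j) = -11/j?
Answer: 1188/5 ≈ 237.60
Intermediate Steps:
z(7, -5)*(103 + 5) = (-11/(-5))*(103 + 5) = -11*(-⅕)*108 = (11/5)*108 = 1188/5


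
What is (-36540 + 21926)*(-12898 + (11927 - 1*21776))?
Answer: 332424658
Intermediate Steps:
(-36540 + 21926)*(-12898 + (11927 - 1*21776)) = -14614*(-12898 + (11927 - 21776)) = -14614*(-12898 - 9849) = -14614*(-22747) = 332424658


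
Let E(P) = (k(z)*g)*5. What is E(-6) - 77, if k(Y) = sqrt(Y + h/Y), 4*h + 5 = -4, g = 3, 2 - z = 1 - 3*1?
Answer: -77 + 15*sqrt(55)/4 ≈ -49.189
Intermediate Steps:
z = 4 (z = 2 - (1 - 3*1) = 2 - (1 - 3) = 2 - 1*(-2) = 2 + 2 = 4)
h = -9/4 (h = -5/4 + (1/4)*(-4) = -5/4 - 1 = -9/4 ≈ -2.2500)
k(Y) = sqrt(Y - 9/(4*Y))
E(P) = 15*sqrt(55)/4 (E(P) = ((sqrt(-9/4 + 4*4)/2)*3)*5 = ((sqrt(-9*1/4 + 16)/2)*3)*5 = ((sqrt(-9/4 + 16)/2)*3)*5 = ((sqrt(55/4)/2)*3)*5 = (((sqrt(55)/2)/2)*3)*5 = ((sqrt(55)/4)*3)*5 = (3*sqrt(55)/4)*5 = 15*sqrt(55)/4)
E(-6) - 77 = 15*sqrt(55)/4 - 77 = -77 + 15*sqrt(55)/4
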